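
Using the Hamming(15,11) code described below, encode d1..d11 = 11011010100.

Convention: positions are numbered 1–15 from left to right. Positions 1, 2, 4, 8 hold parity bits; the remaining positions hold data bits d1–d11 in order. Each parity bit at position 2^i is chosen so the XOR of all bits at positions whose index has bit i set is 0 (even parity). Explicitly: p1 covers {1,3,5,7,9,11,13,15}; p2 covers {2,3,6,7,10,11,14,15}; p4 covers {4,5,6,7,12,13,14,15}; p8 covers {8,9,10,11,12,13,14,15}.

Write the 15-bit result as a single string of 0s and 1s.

Place data at non-parity positions: p1 p2 1 p4 1 0 1 p8 1 0 1 0 1 0 0
p1 (pos 1,3,5,7,9,11,13,15): XOR of data positions = 1⊕1⊕1⊕1⊕1⊕1⊕0 = 0
p2 (pos 2,3,6,7,10,11,14,15): XOR of data positions = 1⊕0⊕1⊕0⊕1⊕0⊕0 = 1
p4 (pos 4,5,6,7,12,13,14,15): XOR of data positions = 1⊕0⊕1⊕0⊕1⊕0⊕0 = 1
p8 (pos 8,9,10,11,12,13,14,15): XOR of data positions = 1⊕0⊕1⊕0⊕1⊕0⊕0 = 1
Codeword: 011110111010100

011110111010100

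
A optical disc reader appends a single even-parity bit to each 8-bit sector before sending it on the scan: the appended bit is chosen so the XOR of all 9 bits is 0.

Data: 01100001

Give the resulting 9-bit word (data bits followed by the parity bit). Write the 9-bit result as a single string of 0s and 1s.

011000011

XOR of the 8 data bits: 0⊕1⊕1⊕0⊕0⊕0⊕0⊕1 = 1
Parity bit = 1 (so all 9 bits XOR to 0).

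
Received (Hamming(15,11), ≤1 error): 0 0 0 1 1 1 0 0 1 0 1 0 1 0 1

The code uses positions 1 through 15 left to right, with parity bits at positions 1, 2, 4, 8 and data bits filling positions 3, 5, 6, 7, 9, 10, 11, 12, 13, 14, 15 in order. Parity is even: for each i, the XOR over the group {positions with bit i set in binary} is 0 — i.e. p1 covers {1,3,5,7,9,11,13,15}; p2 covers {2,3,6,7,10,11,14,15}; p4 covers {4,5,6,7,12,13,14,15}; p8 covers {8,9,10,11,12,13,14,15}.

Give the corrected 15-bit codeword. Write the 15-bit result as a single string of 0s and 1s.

s1 (pos 1,3,5,7,9,11,13,15): 0⊕0⊕1⊕0⊕1⊕1⊕1⊕1 = 1
s2 (pos 2,3,6,7,10,11,14,15): 0⊕0⊕1⊕0⊕0⊕1⊕0⊕1 = 1
s4 (pos 4,5,6,7,12,13,14,15): 1⊕1⊕1⊕0⊕0⊕1⊕0⊕1 = 1
s8 (pos 8,9,10,11,12,13,14,15): 0⊕1⊕0⊕1⊕0⊕1⊕0⊕1 = 0
Syndrome s8…s1 = 0111 → error at position 7.
Flip position 7: 000111001010101 → 000111101010101

000111101010101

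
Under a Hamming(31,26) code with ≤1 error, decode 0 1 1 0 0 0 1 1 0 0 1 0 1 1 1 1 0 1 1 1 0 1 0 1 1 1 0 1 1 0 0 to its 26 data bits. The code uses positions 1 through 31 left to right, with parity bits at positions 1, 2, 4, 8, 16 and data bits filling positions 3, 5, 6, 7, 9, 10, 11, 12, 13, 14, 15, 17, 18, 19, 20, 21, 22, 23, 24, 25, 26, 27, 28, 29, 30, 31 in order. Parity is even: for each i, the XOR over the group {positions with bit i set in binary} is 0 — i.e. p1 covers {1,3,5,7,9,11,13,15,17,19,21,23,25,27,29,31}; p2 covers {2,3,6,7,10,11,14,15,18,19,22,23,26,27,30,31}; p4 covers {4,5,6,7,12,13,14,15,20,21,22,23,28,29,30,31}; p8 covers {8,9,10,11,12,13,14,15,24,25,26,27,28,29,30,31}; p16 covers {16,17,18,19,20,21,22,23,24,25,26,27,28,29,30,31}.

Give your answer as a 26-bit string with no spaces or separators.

10010010111011101011101100

s1 (pos 1,3,5,7,9,11,13,15,17,19,21,23,25,27,29,31): 0⊕1⊕0⊕1⊕0⊕1⊕1⊕1⊕0⊕1⊕0⊕0⊕1⊕0⊕1⊕0 = 0
s2 (pos 2,3,6,7,10,11,14,15,18,19,22,23,26,27,30,31): 1⊕1⊕0⊕1⊕0⊕1⊕1⊕1⊕1⊕1⊕1⊕0⊕1⊕0⊕0⊕0 = 0
s4 (pos 4,5,6,7,12,13,14,15,20,21,22,23,28,29,30,31): 0⊕0⊕0⊕1⊕0⊕1⊕1⊕1⊕1⊕0⊕1⊕0⊕1⊕1⊕0⊕0 = 0
s8 (pos 8,9,10,11,12,13,14,15,24,25,26,27,28,29,30,31): 1⊕0⊕0⊕1⊕0⊕1⊕1⊕1⊕1⊕1⊕1⊕0⊕1⊕1⊕0⊕0 = 0
s16 (pos 16,17,18,19,20,21,22,23,24,25,26,27,28,29,30,31): 1⊕0⊕1⊕1⊕1⊕0⊕1⊕0⊕1⊕1⊕1⊕0⊕1⊕1⊕0⊕0 = 0
Syndrome s16…s1 = 00000 → no error.
Read data bits from positions 3,5,6,7,9,10,11,12,13,14,15,17,18,19,20,21,22,23,24,25,26,27,28,29,30,31: 10010010111011101011101100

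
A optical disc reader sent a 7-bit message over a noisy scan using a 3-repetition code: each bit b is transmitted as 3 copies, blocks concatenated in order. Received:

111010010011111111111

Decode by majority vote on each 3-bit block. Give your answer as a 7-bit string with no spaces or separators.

1001111

Block 1 (111): 3 ones → 1
Block 2 (010): 1 one → 0
Block 3 (010): 1 one → 0
Block 4 (011): 2 ones → 1
Block 5 (111): 3 ones → 1
Block 6 (111): 3 ones → 1
Block 7 (111): 3 ones → 1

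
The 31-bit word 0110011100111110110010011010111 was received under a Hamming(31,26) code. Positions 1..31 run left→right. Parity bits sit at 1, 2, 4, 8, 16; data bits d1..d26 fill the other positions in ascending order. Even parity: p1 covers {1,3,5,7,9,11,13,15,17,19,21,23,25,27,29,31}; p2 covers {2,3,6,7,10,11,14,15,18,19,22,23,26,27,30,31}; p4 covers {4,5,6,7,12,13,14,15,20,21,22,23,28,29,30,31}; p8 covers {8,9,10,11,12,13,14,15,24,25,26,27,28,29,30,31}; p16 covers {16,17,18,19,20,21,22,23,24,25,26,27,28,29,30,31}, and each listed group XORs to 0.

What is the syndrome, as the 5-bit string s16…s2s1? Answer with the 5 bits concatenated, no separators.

10011

s1 (pos 1,3,5,7,9,11,13,15,17,19,21,23,25,27,29,31): 0⊕1⊕0⊕1⊕0⊕1⊕1⊕1⊕1⊕0⊕1⊕0⊕1⊕1⊕1⊕1 = 1
s2 (pos 2,3,6,7,10,11,14,15,18,19,22,23,26,27,30,31): 1⊕1⊕1⊕1⊕0⊕1⊕1⊕1⊕1⊕0⊕0⊕0⊕0⊕1⊕1⊕1 = 1
s4 (pos 4,5,6,7,12,13,14,15,20,21,22,23,28,29,30,31): 0⊕0⊕1⊕1⊕1⊕1⊕1⊕1⊕0⊕1⊕0⊕0⊕0⊕1⊕1⊕1 = 0
s8 (pos 8,9,10,11,12,13,14,15,24,25,26,27,28,29,30,31): 1⊕0⊕0⊕1⊕1⊕1⊕1⊕1⊕1⊕1⊕0⊕1⊕0⊕1⊕1⊕1 = 0
s16 (pos 16,17,18,19,20,21,22,23,24,25,26,27,28,29,30,31): 0⊕1⊕1⊕0⊕0⊕1⊕0⊕0⊕1⊕1⊕0⊕1⊕0⊕1⊕1⊕1 = 1
Syndrome s16…s1 = 10011 → error at position 19.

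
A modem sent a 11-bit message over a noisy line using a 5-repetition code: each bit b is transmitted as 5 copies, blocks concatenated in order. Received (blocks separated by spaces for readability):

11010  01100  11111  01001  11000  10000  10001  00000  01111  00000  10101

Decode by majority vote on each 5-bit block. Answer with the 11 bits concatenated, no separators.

Block 1 (11010): 3 ones → 1
Block 2 (01100): 2 ones → 0
Block 3 (11111): 5 ones → 1
Block 4 (01001): 2 ones → 0
Block 5 (11000): 2 ones → 0
Block 6 (10000): 1 one → 0
Block 7 (10001): 2 ones → 0
Block 8 (00000): 0 ones → 0
Block 9 (01111): 4 ones → 1
Block 10 (00000): 0 ones → 0
Block 11 (10101): 3 ones → 1

10100000101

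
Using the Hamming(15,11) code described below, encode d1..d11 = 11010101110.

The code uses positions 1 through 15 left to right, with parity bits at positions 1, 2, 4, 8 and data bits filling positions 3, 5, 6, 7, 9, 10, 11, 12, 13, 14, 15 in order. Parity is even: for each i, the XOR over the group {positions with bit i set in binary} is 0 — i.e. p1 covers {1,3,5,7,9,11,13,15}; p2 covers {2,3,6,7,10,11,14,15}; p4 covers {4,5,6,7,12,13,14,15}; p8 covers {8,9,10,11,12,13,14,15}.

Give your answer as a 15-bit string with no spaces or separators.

Place data at non-parity positions: p1 p2 1 p4 1 0 1 p8 0 1 0 1 1 1 0
p1 (pos 1,3,5,7,9,11,13,15): XOR of data positions = 1⊕1⊕1⊕0⊕0⊕1⊕0 = 0
p2 (pos 2,3,6,7,10,11,14,15): XOR of data positions = 1⊕0⊕1⊕1⊕0⊕1⊕0 = 0
p4 (pos 4,5,6,7,12,13,14,15): XOR of data positions = 1⊕0⊕1⊕1⊕1⊕1⊕0 = 1
p8 (pos 8,9,10,11,12,13,14,15): XOR of data positions = 0⊕1⊕0⊕1⊕1⊕1⊕0 = 0
Codeword: 001110100101110

001110100101110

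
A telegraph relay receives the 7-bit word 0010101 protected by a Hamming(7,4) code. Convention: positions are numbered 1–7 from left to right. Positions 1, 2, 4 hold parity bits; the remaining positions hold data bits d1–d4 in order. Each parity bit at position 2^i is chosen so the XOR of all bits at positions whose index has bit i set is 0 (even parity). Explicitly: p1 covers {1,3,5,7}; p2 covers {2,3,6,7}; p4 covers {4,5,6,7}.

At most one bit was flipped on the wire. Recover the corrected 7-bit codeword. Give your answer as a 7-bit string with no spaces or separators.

s1 (pos 1,3,5,7): 0⊕1⊕1⊕1 = 1
s2 (pos 2,3,6,7): 0⊕1⊕0⊕1 = 0
s4 (pos 4,5,6,7): 0⊕1⊕0⊕1 = 0
Syndrome s4…s1 = 001 → error at position 1.
Flip position 1: 0010101 → 1010101

1010101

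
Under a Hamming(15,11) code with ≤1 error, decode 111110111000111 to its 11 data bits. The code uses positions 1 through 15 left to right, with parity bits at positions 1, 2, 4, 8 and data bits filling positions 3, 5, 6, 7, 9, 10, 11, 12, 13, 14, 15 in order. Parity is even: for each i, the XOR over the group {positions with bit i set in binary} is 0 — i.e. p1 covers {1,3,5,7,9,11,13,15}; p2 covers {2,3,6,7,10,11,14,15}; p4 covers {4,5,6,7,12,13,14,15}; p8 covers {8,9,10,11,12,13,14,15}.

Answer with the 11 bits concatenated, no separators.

11011010111

s1 (pos 1,3,5,7,9,11,13,15): 1⊕1⊕1⊕1⊕1⊕0⊕1⊕1 = 1
s2 (pos 2,3,6,7,10,11,14,15): 1⊕1⊕0⊕1⊕0⊕0⊕1⊕1 = 1
s4 (pos 4,5,6,7,12,13,14,15): 1⊕1⊕0⊕1⊕0⊕1⊕1⊕1 = 0
s8 (pos 8,9,10,11,12,13,14,15): 1⊕1⊕0⊕0⊕0⊕1⊕1⊕1 = 1
Syndrome s8…s1 = 1011 → error at position 11.
Flip position 11: 111110111000111 → 111110111010111
Read data bits from positions 3,5,6,7,9,10,11,12,13,14,15: 11011010111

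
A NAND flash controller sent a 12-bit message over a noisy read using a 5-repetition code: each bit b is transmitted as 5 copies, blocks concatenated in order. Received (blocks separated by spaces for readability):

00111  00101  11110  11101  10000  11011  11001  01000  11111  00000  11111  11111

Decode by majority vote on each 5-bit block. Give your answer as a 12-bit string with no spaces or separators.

101101101011

Block 1 (00111): 3 ones → 1
Block 2 (00101): 2 ones → 0
Block 3 (11110): 4 ones → 1
Block 4 (11101): 4 ones → 1
Block 5 (10000): 1 one → 0
Block 6 (11011): 4 ones → 1
Block 7 (11001): 3 ones → 1
Block 8 (01000): 1 one → 0
Block 9 (11111): 5 ones → 1
Block 10 (00000): 0 ones → 0
Block 11 (11111): 5 ones → 1
Block 12 (11111): 5 ones → 1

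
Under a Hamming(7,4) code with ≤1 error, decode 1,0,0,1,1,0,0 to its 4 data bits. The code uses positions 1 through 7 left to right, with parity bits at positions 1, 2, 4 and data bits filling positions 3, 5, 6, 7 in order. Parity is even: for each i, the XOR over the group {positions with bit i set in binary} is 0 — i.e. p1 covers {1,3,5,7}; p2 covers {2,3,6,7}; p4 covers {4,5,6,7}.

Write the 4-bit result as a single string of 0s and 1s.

0100

s1 (pos 1,3,5,7): 1⊕0⊕1⊕0 = 0
s2 (pos 2,3,6,7): 0⊕0⊕0⊕0 = 0
s4 (pos 4,5,6,7): 1⊕1⊕0⊕0 = 0
Syndrome s4…s1 = 000 → no error.
Read data bits from positions 3,5,6,7: 0100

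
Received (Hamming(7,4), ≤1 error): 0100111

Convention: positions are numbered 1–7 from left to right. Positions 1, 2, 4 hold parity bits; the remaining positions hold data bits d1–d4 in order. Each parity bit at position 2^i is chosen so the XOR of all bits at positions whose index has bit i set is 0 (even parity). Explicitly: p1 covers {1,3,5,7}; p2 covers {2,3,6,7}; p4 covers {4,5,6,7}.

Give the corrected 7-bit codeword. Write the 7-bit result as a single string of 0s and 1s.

s1 (pos 1,3,5,7): 0⊕0⊕1⊕1 = 0
s2 (pos 2,3,6,7): 1⊕0⊕1⊕1 = 1
s4 (pos 4,5,6,7): 0⊕1⊕1⊕1 = 1
Syndrome s4…s1 = 110 → error at position 6.
Flip position 6: 0100111 → 0100101

0100101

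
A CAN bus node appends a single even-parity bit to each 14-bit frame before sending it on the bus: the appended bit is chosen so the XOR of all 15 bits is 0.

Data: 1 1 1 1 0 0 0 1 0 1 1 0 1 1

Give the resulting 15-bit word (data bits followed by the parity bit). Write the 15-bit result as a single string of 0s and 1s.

XOR of the 14 data bits: 1⊕1⊕1⊕1⊕0⊕0⊕0⊕1⊕0⊕1⊕1⊕0⊕1⊕1 = 1
Parity bit = 1 (so all 15 bits XOR to 0).

111100010110111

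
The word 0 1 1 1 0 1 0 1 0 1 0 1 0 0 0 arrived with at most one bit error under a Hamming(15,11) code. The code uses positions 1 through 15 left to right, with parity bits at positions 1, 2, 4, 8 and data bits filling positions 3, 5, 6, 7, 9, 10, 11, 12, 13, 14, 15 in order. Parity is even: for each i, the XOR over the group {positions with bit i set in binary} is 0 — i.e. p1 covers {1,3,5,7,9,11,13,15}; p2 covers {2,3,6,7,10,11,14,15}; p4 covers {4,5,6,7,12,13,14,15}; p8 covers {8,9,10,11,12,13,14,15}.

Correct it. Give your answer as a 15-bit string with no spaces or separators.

011101010101100

s1 (pos 1,3,5,7,9,11,13,15): 0⊕1⊕0⊕0⊕0⊕0⊕0⊕0 = 1
s2 (pos 2,3,6,7,10,11,14,15): 1⊕1⊕1⊕0⊕1⊕0⊕0⊕0 = 0
s4 (pos 4,5,6,7,12,13,14,15): 1⊕0⊕1⊕0⊕1⊕0⊕0⊕0 = 1
s8 (pos 8,9,10,11,12,13,14,15): 1⊕0⊕1⊕0⊕1⊕0⊕0⊕0 = 1
Syndrome s8…s1 = 1101 → error at position 13.
Flip position 13: 011101010101000 → 011101010101100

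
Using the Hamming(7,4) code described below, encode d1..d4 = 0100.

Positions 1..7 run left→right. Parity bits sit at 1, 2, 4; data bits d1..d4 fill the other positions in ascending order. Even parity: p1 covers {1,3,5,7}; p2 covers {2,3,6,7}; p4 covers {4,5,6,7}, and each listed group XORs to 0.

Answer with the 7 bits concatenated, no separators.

Place data at non-parity positions: p1 p2 0 p4 1 0 0
p1 (pos 1,3,5,7): XOR of data positions = 0⊕1⊕0 = 1
p2 (pos 2,3,6,7): XOR of data positions = 0⊕0⊕0 = 0
p4 (pos 4,5,6,7): XOR of data positions = 1⊕0⊕0 = 1
Codeword: 1001100

1001100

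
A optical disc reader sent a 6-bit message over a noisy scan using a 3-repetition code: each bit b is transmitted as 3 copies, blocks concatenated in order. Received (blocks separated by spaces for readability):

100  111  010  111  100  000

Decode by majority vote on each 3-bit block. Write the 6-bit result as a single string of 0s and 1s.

010100

Block 1 (100): 1 one → 0
Block 2 (111): 3 ones → 1
Block 3 (010): 1 one → 0
Block 4 (111): 3 ones → 1
Block 5 (100): 1 one → 0
Block 6 (000): 0 ones → 0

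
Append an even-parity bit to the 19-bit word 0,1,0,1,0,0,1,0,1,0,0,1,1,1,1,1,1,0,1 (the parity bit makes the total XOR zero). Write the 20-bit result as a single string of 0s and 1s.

01010010100111111011

XOR of the 19 data bits: 0⊕1⊕0⊕1⊕0⊕0⊕1⊕0⊕1⊕0⊕0⊕1⊕1⊕1⊕1⊕1⊕1⊕0⊕1 = 1
Parity bit = 1 (so all 20 bits XOR to 0).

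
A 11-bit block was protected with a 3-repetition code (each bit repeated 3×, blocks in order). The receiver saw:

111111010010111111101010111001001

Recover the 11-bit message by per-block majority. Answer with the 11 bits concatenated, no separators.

Block 1 (111): 3 ones → 1
Block 2 (111): 3 ones → 1
Block 3 (010): 1 one → 0
Block 4 (010): 1 one → 0
Block 5 (111): 3 ones → 1
Block 6 (111): 3 ones → 1
Block 7 (101): 2 ones → 1
Block 8 (010): 1 one → 0
Block 9 (111): 3 ones → 1
Block 10 (001): 1 one → 0
Block 11 (001): 1 one → 0

11001110100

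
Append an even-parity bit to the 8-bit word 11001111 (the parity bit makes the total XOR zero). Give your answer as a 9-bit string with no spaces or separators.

XOR of the 8 data bits: 1⊕1⊕0⊕0⊕1⊕1⊕1⊕1 = 0
Parity bit = 0 (so all 9 bits XOR to 0).

110011110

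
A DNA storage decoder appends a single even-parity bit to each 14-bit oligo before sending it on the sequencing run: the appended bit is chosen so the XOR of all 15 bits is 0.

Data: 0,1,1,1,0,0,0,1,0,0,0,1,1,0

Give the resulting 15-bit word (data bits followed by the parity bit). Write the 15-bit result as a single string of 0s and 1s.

011100010001100

XOR of the 14 data bits: 0⊕1⊕1⊕1⊕0⊕0⊕0⊕1⊕0⊕0⊕0⊕1⊕1⊕0 = 0
Parity bit = 0 (so all 15 bits XOR to 0).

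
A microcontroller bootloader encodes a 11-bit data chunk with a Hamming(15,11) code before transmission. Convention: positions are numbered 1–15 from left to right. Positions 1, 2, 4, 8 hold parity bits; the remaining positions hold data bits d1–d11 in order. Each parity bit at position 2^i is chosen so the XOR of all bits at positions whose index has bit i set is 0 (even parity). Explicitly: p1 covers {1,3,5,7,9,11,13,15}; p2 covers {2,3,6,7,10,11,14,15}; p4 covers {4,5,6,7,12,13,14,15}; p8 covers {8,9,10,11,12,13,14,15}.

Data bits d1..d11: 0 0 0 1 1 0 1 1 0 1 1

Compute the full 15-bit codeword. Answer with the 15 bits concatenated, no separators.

000000111011011

Place data at non-parity positions: p1 p2 0 p4 0 0 1 p8 1 0 1 1 0 1 1
p1 (pos 1,3,5,7,9,11,13,15): XOR of data positions = 0⊕0⊕1⊕1⊕1⊕0⊕1 = 0
p2 (pos 2,3,6,7,10,11,14,15): XOR of data positions = 0⊕0⊕1⊕0⊕1⊕1⊕1 = 0
p4 (pos 4,5,6,7,12,13,14,15): XOR of data positions = 0⊕0⊕1⊕1⊕0⊕1⊕1 = 0
p8 (pos 8,9,10,11,12,13,14,15): XOR of data positions = 1⊕0⊕1⊕1⊕0⊕1⊕1 = 1
Codeword: 000000111011011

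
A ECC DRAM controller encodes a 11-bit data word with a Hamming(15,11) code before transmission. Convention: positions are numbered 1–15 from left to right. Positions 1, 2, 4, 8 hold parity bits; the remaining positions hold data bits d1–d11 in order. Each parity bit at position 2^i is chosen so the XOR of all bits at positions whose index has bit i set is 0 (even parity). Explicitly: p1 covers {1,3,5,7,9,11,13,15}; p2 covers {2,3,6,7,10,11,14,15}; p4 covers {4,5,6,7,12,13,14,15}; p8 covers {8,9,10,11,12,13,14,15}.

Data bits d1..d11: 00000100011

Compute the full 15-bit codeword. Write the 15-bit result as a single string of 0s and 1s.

Place data at non-parity positions: p1 p2 0 p4 0 0 0 p8 0 1 0 0 0 1 1
p1 (pos 1,3,5,7,9,11,13,15): XOR of data positions = 0⊕0⊕0⊕0⊕0⊕0⊕1 = 1
p2 (pos 2,3,6,7,10,11,14,15): XOR of data positions = 0⊕0⊕0⊕1⊕0⊕1⊕1 = 1
p4 (pos 4,5,6,7,12,13,14,15): XOR of data positions = 0⊕0⊕0⊕0⊕0⊕1⊕1 = 0
p8 (pos 8,9,10,11,12,13,14,15): XOR of data positions = 0⊕1⊕0⊕0⊕0⊕1⊕1 = 1
Codeword: 110000010100011

110000010100011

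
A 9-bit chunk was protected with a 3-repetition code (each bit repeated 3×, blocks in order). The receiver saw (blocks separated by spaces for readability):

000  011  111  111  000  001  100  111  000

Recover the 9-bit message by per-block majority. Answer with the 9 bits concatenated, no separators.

Block 1 (000): 0 ones → 0
Block 2 (011): 2 ones → 1
Block 3 (111): 3 ones → 1
Block 4 (111): 3 ones → 1
Block 5 (000): 0 ones → 0
Block 6 (001): 1 one → 0
Block 7 (100): 1 one → 0
Block 8 (111): 3 ones → 1
Block 9 (000): 0 ones → 0

011100010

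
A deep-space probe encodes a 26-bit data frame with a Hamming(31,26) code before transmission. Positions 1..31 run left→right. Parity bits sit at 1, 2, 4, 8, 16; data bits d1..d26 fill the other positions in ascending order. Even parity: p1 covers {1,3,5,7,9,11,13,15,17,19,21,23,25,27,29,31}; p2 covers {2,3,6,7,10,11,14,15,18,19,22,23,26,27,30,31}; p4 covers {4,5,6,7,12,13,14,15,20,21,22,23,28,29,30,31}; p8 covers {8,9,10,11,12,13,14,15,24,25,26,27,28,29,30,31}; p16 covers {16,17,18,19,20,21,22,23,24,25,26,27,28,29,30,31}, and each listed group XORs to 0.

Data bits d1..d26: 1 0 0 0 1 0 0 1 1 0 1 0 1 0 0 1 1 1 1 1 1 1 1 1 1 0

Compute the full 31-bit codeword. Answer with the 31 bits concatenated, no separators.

1011000110011011010011111111110

Place data at non-parity positions: p1 p2 1 p4 0 0 0 p8 1 0 0 1 1 0 1 p16 0 1 0 0 1 1 1 1 1 1 1 1 1 1 0
p1 (pos 1,3,5,7,9,11,13,15,17,19,21,23,25,27,29,31): XOR of data positions = 1⊕0⊕0⊕1⊕0⊕1⊕1⊕0⊕0⊕1⊕1⊕1⊕1⊕1⊕0 = 1
p2 (pos 2,3,6,7,10,11,14,15,18,19,22,23,26,27,30,31): XOR of data positions = 1⊕0⊕0⊕0⊕0⊕0⊕1⊕1⊕0⊕1⊕1⊕1⊕1⊕1⊕0 = 0
p4 (pos 4,5,6,7,12,13,14,15,20,21,22,23,28,29,30,31): XOR of data positions = 0⊕0⊕0⊕1⊕1⊕0⊕1⊕0⊕1⊕1⊕1⊕1⊕1⊕1⊕0 = 1
p8 (pos 8,9,10,11,12,13,14,15,24,25,26,27,28,29,30,31): XOR of data positions = 1⊕0⊕0⊕1⊕1⊕0⊕1⊕1⊕1⊕1⊕1⊕1⊕1⊕1⊕0 = 1
p16 (pos 16,17,18,19,20,21,22,23,24,25,26,27,28,29,30,31): XOR of data positions = 0⊕1⊕0⊕0⊕1⊕1⊕1⊕1⊕1⊕1⊕1⊕1⊕1⊕1⊕0 = 1
Codeword: 1011000110011011010011111111110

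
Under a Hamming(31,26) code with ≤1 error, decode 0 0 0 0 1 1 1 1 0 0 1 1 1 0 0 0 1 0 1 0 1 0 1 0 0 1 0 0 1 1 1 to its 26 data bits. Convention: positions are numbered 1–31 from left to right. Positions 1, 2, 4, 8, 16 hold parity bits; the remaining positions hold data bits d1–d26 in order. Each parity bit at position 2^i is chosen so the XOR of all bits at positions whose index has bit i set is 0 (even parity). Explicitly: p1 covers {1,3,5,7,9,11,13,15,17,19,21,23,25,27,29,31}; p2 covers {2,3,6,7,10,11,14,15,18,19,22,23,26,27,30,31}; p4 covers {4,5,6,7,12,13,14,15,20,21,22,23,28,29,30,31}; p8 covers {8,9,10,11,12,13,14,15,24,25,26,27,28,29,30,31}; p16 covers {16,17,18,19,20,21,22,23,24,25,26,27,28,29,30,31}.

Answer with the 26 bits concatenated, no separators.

s1 (pos 1,3,5,7,9,11,13,15,17,19,21,23,25,27,29,31): 0⊕0⊕1⊕1⊕0⊕1⊕1⊕0⊕1⊕1⊕1⊕1⊕0⊕0⊕1⊕1 = 0
s2 (pos 2,3,6,7,10,11,14,15,18,19,22,23,26,27,30,31): 0⊕0⊕1⊕1⊕0⊕1⊕0⊕0⊕0⊕1⊕0⊕1⊕1⊕0⊕1⊕1 = 0
s4 (pos 4,5,6,7,12,13,14,15,20,21,22,23,28,29,30,31): 0⊕1⊕1⊕1⊕1⊕1⊕0⊕0⊕0⊕1⊕0⊕1⊕0⊕1⊕1⊕1 = 0
s8 (pos 8,9,10,11,12,13,14,15,24,25,26,27,28,29,30,31): 1⊕0⊕0⊕1⊕1⊕1⊕0⊕0⊕0⊕0⊕1⊕0⊕0⊕1⊕1⊕1 = 0
s16 (pos 16,17,18,19,20,21,22,23,24,25,26,27,28,29,30,31): 0⊕1⊕0⊕1⊕0⊕1⊕0⊕1⊕0⊕0⊕1⊕0⊕0⊕1⊕1⊕1 = 0
Syndrome s16…s1 = 00000 → no error.
Read data bits from positions 3,5,6,7,9,10,11,12,13,14,15,17,18,19,20,21,22,23,24,25,26,27,28,29,30,31: 01110011100101010100100111

01110011100101010100100111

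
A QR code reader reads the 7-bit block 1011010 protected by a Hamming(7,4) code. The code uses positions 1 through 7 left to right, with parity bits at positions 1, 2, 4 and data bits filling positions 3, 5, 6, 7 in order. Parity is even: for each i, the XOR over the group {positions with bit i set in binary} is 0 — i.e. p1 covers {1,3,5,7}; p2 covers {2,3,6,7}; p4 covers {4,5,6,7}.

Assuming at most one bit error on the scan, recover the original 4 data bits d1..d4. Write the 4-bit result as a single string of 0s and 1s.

1010

s1 (pos 1,3,5,7): 1⊕1⊕0⊕0 = 0
s2 (pos 2,3,6,7): 0⊕1⊕1⊕0 = 0
s4 (pos 4,5,6,7): 1⊕0⊕1⊕0 = 0
Syndrome s4…s1 = 000 → no error.
Read data bits from positions 3,5,6,7: 1010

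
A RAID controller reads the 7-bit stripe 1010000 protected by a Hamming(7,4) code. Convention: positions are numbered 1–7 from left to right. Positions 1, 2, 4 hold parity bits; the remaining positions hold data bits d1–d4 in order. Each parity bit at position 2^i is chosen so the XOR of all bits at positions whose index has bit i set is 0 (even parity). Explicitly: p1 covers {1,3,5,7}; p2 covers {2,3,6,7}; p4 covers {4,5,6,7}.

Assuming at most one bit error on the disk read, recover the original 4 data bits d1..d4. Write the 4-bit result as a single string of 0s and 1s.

1000

s1 (pos 1,3,5,7): 1⊕1⊕0⊕0 = 0
s2 (pos 2,3,6,7): 0⊕1⊕0⊕0 = 1
s4 (pos 4,5,6,7): 0⊕0⊕0⊕0 = 0
Syndrome s4…s1 = 010 → error at position 2.
Flip position 2: 1010000 → 1110000
Read data bits from positions 3,5,6,7: 1000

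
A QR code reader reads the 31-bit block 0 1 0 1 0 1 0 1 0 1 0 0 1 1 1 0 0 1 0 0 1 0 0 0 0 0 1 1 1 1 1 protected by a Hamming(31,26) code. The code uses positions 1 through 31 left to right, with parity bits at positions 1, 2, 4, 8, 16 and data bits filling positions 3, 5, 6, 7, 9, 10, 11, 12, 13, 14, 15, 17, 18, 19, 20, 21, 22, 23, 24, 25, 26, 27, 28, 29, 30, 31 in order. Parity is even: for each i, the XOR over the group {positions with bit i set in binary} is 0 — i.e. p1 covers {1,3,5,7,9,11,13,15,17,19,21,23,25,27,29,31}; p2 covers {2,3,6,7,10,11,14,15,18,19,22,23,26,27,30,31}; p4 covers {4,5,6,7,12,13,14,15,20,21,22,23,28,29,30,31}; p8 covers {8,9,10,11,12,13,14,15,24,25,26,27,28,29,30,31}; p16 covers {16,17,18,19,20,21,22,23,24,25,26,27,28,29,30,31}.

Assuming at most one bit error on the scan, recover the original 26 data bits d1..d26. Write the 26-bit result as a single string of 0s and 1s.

s1 (pos 1,3,5,7,9,11,13,15,17,19,21,23,25,27,29,31): 0⊕0⊕0⊕0⊕0⊕0⊕1⊕1⊕0⊕0⊕1⊕0⊕0⊕1⊕1⊕1 = 0
s2 (pos 2,3,6,7,10,11,14,15,18,19,22,23,26,27,30,31): 1⊕0⊕1⊕0⊕1⊕0⊕1⊕1⊕1⊕0⊕0⊕0⊕0⊕1⊕1⊕1 = 1
s4 (pos 4,5,6,7,12,13,14,15,20,21,22,23,28,29,30,31): 1⊕0⊕1⊕0⊕0⊕1⊕1⊕1⊕0⊕1⊕0⊕0⊕1⊕1⊕1⊕1 = 0
s8 (pos 8,9,10,11,12,13,14,15,24,25,26,27,28,29,30,31): 1⊕0⊕1⊕0⊕0⊕1⊕1⊕1⊕0⊕0⊕0⊕1⊕1⊕1⊕1⊕1 = 0
s16 (pos 16,17,18,19,20,21,22,23,24,25,26,27,28,29,30,31): 0⊕0⊕1⊕0⊕0⊕1⊕0⊕0⊕0⊕0⊕0⊕1⊕1⊕1⊕1⊕1 = 1
Syndrome s16…s1 = 10010 → error at position 18.
Flip position 18: 0101010101001110010010000011111 → 0101010101001110000010000011111
Read data bits from positions 3,5,6,7,9,10,11,12,13,14,15,17,18,19,20,21,22,23,24,25,26,27,28,29,30,31: 00100100111000010000011111

00100100111000010000011111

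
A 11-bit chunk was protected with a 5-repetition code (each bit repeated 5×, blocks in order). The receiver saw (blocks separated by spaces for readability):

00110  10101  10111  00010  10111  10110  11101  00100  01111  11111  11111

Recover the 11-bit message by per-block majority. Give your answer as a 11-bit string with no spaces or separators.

01101110111

Block 1 (00110): 2 ones → 0
Block 2 (10101): 3 ones → 1
Block 3 (10111): 4 ones → 1
Block 4 (00010): 1 one → 0
Block 5 (10111): 4 ones → 1
Block 6 (10110): 3 ones → 1
Block 7 (11101): 4 ones → 1
Block 8 (00100): 1 one → 0
Block 9 (01111): 4 ones → 1
Block 10 (11111): 5 ones → 1
Block 11 (11111): 5 ones → 1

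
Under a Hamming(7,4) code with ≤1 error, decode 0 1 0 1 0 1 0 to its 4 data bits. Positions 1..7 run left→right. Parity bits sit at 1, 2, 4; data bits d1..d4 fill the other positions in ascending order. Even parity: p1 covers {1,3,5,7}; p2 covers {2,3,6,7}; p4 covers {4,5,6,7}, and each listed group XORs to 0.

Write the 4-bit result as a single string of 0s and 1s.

s1 (pos 1,3,5,7): 0⊕0⊕0⊕0 = 0
s2 (pos 2,3,6,7): 1⊕0⊕1⊕0 = 0
s4 (pos 4,5,6,7): 1⊕0⊕1⊕0 = 0
Syndrome s4…s1 = 000 → no error.
Read data bits from positions 3,5,6,7: 0010

0010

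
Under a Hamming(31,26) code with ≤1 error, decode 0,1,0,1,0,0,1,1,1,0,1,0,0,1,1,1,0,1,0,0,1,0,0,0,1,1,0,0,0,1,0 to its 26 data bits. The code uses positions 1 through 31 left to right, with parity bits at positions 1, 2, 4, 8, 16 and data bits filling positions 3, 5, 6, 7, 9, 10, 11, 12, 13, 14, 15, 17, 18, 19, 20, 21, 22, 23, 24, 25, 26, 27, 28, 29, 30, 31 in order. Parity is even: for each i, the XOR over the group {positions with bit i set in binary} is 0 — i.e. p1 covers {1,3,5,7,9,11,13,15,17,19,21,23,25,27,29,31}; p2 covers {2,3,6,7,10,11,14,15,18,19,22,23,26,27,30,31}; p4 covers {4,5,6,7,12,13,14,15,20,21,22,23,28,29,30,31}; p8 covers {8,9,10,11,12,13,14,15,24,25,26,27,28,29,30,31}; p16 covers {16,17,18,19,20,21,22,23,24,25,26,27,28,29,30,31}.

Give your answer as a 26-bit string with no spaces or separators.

s1 (pos 1,3,5,7,9,11,13,15,17,19,21,23,25,27,29,31): 0⊕0⊕0⊕1⊕1⊕1⊕0⊕1⊕0⊕0⊕1⊕0⊕1⊕0⊕0⊕0 = 0
s2 (pos 2,3,6,7,10,11,14,15,18,19,22,23,26,27,30,31): 1⊕0⊕0⊕1⊕0⊕1⊕1⊕1⊕1⊕0⊕0⊕0⊕1⊕0⊕1⊕0 = 0
s4 (pos 4,5,6,7,12,13,14,15,20,21,22,23,28,29,30,31): 1⊕0⊕0⊕1⊕0⊕0⊕1⊕1⊕0⊕1⊕0⊕0⊕0⊕0⊕1⊕0 = 0
s8 (pos 8,9,10,11,12,13,14,15,24,25,26,27,28,29,30,31): 1⊕1⊕0⊕1⊕0⊕0⊕1⊕1⊕0⊕1⊕1⊕0⊕0⊕0⊕1⊕0 = 0
s16 (pos 16,17,18,19,20,21,22,23,24,25,26,27,28,29,30,31): 1⊕0⊕1⊕0⊕0⊕1⊕0⊕0⊕0⊕1⊕1⊕0⊕0⊕0⊕1⊕0 = 0
Syndrome s16…s1 = 00000 → no error.
Read data bits from positions 3,5,6,7,9,10,11,12,13,14,15,17,18,19,20,21,22,23,24,25,26,27,28,29,30,31: 00011010011010010001100010

00011010011010010001100010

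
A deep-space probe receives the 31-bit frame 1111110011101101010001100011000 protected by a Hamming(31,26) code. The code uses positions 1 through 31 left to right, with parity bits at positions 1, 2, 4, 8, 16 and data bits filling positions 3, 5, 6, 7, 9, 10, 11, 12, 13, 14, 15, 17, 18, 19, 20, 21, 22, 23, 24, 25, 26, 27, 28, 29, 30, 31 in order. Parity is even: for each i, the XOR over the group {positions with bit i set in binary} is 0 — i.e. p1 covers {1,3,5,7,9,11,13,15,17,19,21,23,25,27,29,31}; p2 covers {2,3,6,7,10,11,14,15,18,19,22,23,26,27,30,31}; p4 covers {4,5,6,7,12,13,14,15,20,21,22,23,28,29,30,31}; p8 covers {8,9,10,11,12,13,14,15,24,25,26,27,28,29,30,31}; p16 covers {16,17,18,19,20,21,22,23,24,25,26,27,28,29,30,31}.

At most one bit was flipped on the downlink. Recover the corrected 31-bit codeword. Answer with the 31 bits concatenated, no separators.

1111110111101101010001100011000

s1 (pos 1,3,5,7,9,11,13,15,17,19,21,23,25,27,29,31): 1⊕1⊕1⊕0⊕1⊕1⊕1⊕0⊕0⊕0⊕0⊕1⊕0⊕1⊕0⊕0 = 0
s2 (pos 2,3,6,7,10,11,14,15,18,19,22,23,26,27,30,31): 1⊕1⊕1⊕0⊕1⊕1⊕1⊕0⊕1⊕0⊕1⊕1⊕0⊕1⊕0⊕0 = 0
s4 (pos 4,5,6,7,12,13,14,15,20,21,22,23,28,29,30,31): 1⊕1⊕1⊕0⊕0⊕1⊕1⊕0⊕0⊕0⊕1⊕1⊕1⊕0⊕0⊕0 = 0
s8 (pos 8,9,10,11,12,13,14,15,24,25,26,27,28,29,30,31): 0⊕1⊕1⊕1⊕0⊕1⊕1⊕0⊕0⊕0⊕0⊕1⊕1⊕0⊕0⊕0 = 1
s16 (pos 16,17,18,19,20,21,22,23,24,25,26,27,28,29,30,31): 1⊕0⊕1⊕0⊕0⊕0⊕1⊕1⊕0⊕0⊕0⊕1⊕1⊕0⊕0⊕0 = 0
Syndrome s16…s1 = 01000 → error at position 8.
Flip position 8: 1111110011101101010001100011000 → 1111110111101101010001100011000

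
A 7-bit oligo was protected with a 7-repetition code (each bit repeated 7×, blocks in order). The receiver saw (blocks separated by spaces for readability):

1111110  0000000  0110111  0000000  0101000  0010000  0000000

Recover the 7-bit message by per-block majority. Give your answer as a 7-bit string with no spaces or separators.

1010000

Block 1 (1111110): 6 ones → 1
Block 2 (0000000): 0 ones → 0
Block 3 (0110111): 5 ones → 1
Block 4 (0000000): 0 ones → 0
Block 5 (0101000): 2 ones → 0
Block 6 (0010000): 1 one → 0
Block 7 (0000000): 0 ones → 0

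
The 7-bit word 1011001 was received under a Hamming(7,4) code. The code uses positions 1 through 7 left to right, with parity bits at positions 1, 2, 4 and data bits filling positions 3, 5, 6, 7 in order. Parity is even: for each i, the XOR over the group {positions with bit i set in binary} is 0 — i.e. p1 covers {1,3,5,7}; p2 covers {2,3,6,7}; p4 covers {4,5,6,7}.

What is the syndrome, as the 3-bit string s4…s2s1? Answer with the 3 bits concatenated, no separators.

001

s1 (pos 1,3,5,7): 1⊕1⊕0⊕1 = 1
s2 (pos 2,3,6,7): 0⊕1⊕0⊕1 = 0
s4 (pos 4,5,6,7): 1⊕0⊕0⊕1 = 0
Syndrome s4…s1 = 001 → error at position 1.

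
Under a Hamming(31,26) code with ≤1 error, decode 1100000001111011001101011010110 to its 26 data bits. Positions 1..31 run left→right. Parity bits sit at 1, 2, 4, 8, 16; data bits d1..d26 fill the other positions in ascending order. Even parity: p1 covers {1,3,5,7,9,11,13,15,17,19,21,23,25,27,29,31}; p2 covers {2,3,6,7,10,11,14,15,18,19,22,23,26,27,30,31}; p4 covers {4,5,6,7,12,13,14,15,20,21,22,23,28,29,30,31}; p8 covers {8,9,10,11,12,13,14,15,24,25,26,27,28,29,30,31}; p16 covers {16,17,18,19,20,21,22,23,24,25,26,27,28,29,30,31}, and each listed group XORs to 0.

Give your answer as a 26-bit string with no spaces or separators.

s1 (pos 1,3,5,7,9,11,13,15,17,19,21,23,25,27,29,31): 1⊕0⊕0⊕0⊕0⊕1⊕1⊕1⊕0⊕1⊕0⊕0⊕1⊕1⊕1⊕0 = 0
s2 (pos 2,3,6,7,10,11,14,15,18,19,22,23,26,27,30,31): 1⊕0⊕0⊕0⊕1⊕1⊕0⊕1⊕0⊕1⊕1⊕0⊕0⊕1⊕1⊕0 = 0
s4 (pos 4,5,6,7,12,13,14,15,20,21,22,23,28,29,30,31): 0⊕0⊕0⊕0⊕1⊕1⊕0⊕1⊕1⊕0⊕1⊕0⊕0⊕1⊕1⊕0 = 1
s8 (pos 8,9,10,11,12,13,14,15,24,25,26,27,28,29,30,31): 0⊕0⊕1⊕1⊕1⊕1⊕0⊕1⊕1⊕1⊕0⊕1⊕0⊕1⊕1⊕0 = 0
s16 (pos 16,17,18,19,20,21,22,23,24,25,26,27,28,29,30,31): 1⊕0⊕0⊕1⊕1⊕0⊕1⊕0⊕1⊕1⊕0⊕1⊕0⊕1⊕1⊕0 = 1
Syndrome s16…s1 = 10100 → error at position 20.
Flip position 20: 1100000001111011001101011010110 → 1100000001111011001001011010110
Read data bits from positions 3,5,6,7,9,10,11,12,13,14,15,17,18,19,20,21,22,23,24,25,26,27,28,29,30,31: 00000111101001001011010110

00000111101001001011010110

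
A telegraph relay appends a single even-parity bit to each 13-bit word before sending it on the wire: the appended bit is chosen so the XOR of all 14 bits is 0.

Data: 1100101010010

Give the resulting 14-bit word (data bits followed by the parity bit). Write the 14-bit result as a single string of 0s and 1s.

XOR of the 13 data bits: 1⊕1⊕0⊕0⊕1⊕0⊕1⊕0⊕1⊕0⊕0⊕1⊕0 = 0
Parity bit = 0 (so all 14 bits XOR to 0).

11001010100100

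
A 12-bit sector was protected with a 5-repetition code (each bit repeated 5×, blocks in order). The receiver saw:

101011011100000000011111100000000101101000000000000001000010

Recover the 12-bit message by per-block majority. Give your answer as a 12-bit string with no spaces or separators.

Block 1 (10101): 3 ones → 1
Block 2 (10111): 4 ones → 1
Block 3 (00000): 0 ones → 0
Block 4 (00001): 1 one → 0
Block 5 (11111): 5 ones → 1
Block 6 (00000): 0 ones → 0
Block 7 (00010): 1 one → 0
Block 8 (11010): 3 ones → 1
Block 9 (00000): 0 ones → 0
Block 10 (00000): 0 ones → 0
Block 11 (00010): 1 one → 0
Block 12 (00010): 1 one → 0

110010010000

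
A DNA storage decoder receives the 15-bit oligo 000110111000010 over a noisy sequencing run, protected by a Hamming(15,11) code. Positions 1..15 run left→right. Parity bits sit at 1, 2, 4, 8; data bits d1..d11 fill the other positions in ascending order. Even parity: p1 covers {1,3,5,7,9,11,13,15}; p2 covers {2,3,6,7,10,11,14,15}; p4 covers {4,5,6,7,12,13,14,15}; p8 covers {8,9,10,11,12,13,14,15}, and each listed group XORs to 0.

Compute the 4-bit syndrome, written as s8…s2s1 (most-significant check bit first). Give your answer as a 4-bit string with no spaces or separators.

1001

s1 (pos 1,3,5,7,9,11,13,15): 0⊕0⊕1⊕1⊕1⊕0⊕0⊕0 = 1
s2 (pos 2,3,6,7,10,11,14,15): 0⊕0⊕0⊕1⊕0⊕0⊕1⊕0 = 0
s4 (pos 4,5,6,7,12,13,14,15): 1⊕1⊕0⊕1⊕0⊕0⊕1⊕0 = 0
s8 (pos 8,9,10,11,12,13,14,15): 1⊕1⊕0⊕0⊕0⊕0⊕1⊕0 = 1
Syndrome s8…s1 = 1001 → error at position 9.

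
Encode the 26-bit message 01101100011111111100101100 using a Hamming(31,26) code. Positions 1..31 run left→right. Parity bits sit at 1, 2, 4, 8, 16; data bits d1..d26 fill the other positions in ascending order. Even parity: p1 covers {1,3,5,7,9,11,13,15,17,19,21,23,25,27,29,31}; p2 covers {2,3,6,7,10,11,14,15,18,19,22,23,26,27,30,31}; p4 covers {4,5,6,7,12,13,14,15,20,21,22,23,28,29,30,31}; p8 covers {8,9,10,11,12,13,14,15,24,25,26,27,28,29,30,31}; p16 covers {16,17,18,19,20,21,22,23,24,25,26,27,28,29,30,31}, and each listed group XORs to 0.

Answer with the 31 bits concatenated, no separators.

Place data at non-parity positions: p1 p2 0 p4 1 1 0 p8 1 1 0 0 0 1 1 p16 1 1 1 1 1 1 1 0 0 1 0 1 1 0 0
p1 (pos 1,3,5,7,9,11,13,15,17,19,21,23,25,27,29,31): XOR of data positions = 0⊕1⊕0⊕1⊕0⊕0⊕1⊕1⊕1⊕1⊕1⊕0⊕0⊕1⊕0 = 0
p2 (pos 2,3,6,7,10,11,14,15,18,19,22,23,26,27,30,31): XOR of data positions = 0⊕1⊕0⊕1⊕0⊕1⊕1⊕1⊕1⊕1⊕1⊕1⊕0⊕0⊕0 = 1
p4 (pos 4,5,6,7,12,13,14,15,20,21,22,23,28,29,30,31): XOR of data positions = 1⊕1⊕0⊕0⊕0⊕1⊕1⊕1⊕1⊕1⊕1⊕1⊕1⊕0⊕0 = 0
p8 (pos 8,9,10,11,12,13,14,15,24,25,26,27,28,29,30,31): XOR of data positions = 1⊕1⊕0⊕0⊕0⊕1⊕1⊕0⊕0⊕1⊕0⊕1⊕1⊕0⊕0 = 1
p16 (pos 16,17,18,19,20,21,22,23,24,25,26,27,28,29,30,31): XOR of data positions = 1⊕1⊕1⊕1⊕1⊕1⊕1⊕0⊕0⊕1⊕0⊕1⊕1⊕0⊕0 = 0
Codeword: 0100110111000110111111100101100

0100110111000110111111100101100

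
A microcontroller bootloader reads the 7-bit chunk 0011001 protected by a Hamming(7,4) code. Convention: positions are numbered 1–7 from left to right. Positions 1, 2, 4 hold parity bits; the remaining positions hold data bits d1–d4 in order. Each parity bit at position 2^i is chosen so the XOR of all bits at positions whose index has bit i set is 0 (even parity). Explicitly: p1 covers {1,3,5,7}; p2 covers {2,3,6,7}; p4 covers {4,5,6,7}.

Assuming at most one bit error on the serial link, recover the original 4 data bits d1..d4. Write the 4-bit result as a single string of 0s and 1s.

s1 (pos 1,3,5,7): 0⊕1⊕0⊕1 = 0
s2 (pos 2,3,6,7): 0⊕1⊕0⊕1 = 0
s4 (pos 4,5,6,7): 1⊕0⊕0⊕1 = 0
Syndrome s4…s1 = 000 → no error.
Read data bits from positions 3,5,6,7: 1001

1001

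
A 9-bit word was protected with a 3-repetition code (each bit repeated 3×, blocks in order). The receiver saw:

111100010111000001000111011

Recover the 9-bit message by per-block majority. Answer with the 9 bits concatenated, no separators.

100100011

Block 1 (111): 3 ones → 1
Block 2 (100): 1 one → 0
Block 3 (010): 1 one → 0
Block 4 (111): 3 ones → 1
Block 5 (000): 0 ones → 0
Block 6 (001): 1 one → 0
Block 7 (000): 0 ones → 0
Block 8 (111): 3 ones → 1
Block 9 (011): 2 ones → 1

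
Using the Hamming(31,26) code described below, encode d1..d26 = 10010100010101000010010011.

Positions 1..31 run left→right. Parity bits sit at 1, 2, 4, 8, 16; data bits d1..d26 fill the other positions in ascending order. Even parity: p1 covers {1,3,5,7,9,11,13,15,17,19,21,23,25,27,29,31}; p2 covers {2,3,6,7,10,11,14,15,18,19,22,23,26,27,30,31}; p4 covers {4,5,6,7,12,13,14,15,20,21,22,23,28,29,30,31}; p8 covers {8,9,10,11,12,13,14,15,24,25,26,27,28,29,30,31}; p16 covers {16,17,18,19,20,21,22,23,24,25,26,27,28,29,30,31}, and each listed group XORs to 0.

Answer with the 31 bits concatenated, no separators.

0010001001000100101000010010011

Place data at non-parity positions: p1 p2 1 p4 0 0 1 p8 0 1 0 0 0 1 0 p16 1 0 1 0 0 0 0 1 0 0 1 0 0 1 1
p1 (pos 1,3,5,7,9,11,13,15,17,19,21,23,25,27,29,31): XOR of data positions = 1⊕0⊕1⊕0⊕0⊕0⊕0⊕1⊕1⊕0⊕0⊕0⊕1⊕0⊕1 = 0
p2 (pos 2,3,6,7,10,11,14,15,18,19,22,23,26,27,30,31): XOR of data positions = 1⊕0⊕1⊕1⊕0⊕1⊕0⊕0⊕1⊕0⊕0⊕0⊕1⊕1⊕1 = 0
p4 (pos 4,5,6,7,12,13,14,15,20,21,22,23,28,29,30,31): XOR of data positions = 0⊕0⊕1⊕0⊕0⊕1⊕0⊕0⊕0⊕0⊕0⊕0⊕0⊕1⊕1 = 0
p8 (pos 8,9,10,11,12,13,14,15,24,25,26,27,28,29,30,31): XOR of data positions = 0⊕1⊕0⊕0⊕0⊕1⊕0⊕1⊕0⊕0⊕1⊕0⊕0⊕1⊕1 = 0
p16 (pos 16,17,18,19,20,21,22,23,24,25,26,27,28,29,30,31): XOR of data positions = 1⊕0⊕1⊕0⊕0⊕0⊕0⊕1⊕0⊕0⊕1⊕0⊕0⊕1⊕1 = 0
Codeword: 0010001001000100101000010010011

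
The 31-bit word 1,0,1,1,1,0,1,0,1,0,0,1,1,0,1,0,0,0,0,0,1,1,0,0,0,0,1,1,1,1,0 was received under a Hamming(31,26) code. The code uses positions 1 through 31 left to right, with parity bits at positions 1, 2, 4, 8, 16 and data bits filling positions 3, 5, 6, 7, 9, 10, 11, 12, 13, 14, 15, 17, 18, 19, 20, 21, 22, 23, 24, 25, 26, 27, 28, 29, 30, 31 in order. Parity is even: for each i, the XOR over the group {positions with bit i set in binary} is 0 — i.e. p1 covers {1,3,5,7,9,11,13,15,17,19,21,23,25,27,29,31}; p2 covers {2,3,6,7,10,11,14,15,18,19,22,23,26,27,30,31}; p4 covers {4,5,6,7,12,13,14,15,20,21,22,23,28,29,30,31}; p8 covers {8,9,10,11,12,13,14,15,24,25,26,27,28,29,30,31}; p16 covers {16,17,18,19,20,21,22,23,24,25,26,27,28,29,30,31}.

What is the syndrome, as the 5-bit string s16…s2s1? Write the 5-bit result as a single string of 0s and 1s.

s1 (pos 1,3,5,7,9,11,13,15,17,19,21,23,25,27,29,31): 1⊕1⊕1⊕1⊕1⊕0⊕1⊕1⊕0⊕0⊕1⊕0⊕0⊕1⊕1⊕0 = 0
s2 (pos 2,3,6,7,10,11,14,15,18,19,22,23,26,27,30,31): 0⊕1⊕0⊕1⊕0⊕0⊕0⊕1⊕0⊕0⊕1⊕0⊕0⊕1⊕1⊕0 = 0
s4 (pos 4,5,6,7,12,13,14,15,20,21,22,23,28,29,30,31): 1⊕1⊕0⊕1⊕1⊕1⊕0⊕1⊕0⊕1⊕1⊕0⊕1⊕1⊕1⊕0 = 1
s8 (pos 8,9,10,11,12,13,14,15,24,25,26,27,28,29,30,31): 0⊕1⊕0⊕0⊕1⊕1⊕0⊕1⊕0⊕0⊕0⊕1⊕1⊕1⊕1⊕0 = 0
s16 (pos 16,17,18,19,20,21,22,23,24,25,26,27,28,29,30,31): 0⊕0⊕0⊕0⊕0⊕1⊕1⊕0⊕0⊕0⊕0⊕1⊕1⊕1⊕1⊕0 = 0
Syndrome s16…s1 = 00100 → error at position 4.

00100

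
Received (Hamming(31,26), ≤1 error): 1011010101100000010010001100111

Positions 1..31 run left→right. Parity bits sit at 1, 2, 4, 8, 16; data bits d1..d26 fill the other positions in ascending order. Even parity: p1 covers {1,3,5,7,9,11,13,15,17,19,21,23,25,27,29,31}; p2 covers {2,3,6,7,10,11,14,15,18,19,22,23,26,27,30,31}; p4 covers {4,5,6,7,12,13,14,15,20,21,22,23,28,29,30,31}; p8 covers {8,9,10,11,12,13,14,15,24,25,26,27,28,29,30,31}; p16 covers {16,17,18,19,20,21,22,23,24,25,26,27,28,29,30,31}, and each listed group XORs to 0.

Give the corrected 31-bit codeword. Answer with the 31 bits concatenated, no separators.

1011010101100000110010001100111

s1 (pos 1,3,5,7,9,11,13,15,17,19,21,23,25,27,29,31): 1⊕1⊕0⊕0⊕0⊕1⊕0⊕0⊕0⊕0⊕1⊕0⊕1⊕0⊕1⊕1 = 1
s2 (pos 2,3,6,7,10,11,14,15,18,19,22,23,26,27,30,31): 0⊕1⊕1⊕0⊕1⊕1⊕0⊕0⊕1⊕0⊕0⊕0⊕1⊕0⊕1⊕1 = 0
s4 (pos 4,5,6,7,12,13,14,15,20,21,22,23,28,29,30,31): 1⊕0⊕1⊕0⊕0⊕0⊕0⊕0⊕0⊕1⊕0⊕0⊕0⊕1⊕1⊕1 = 0
s8 (pos 8,9,10,11,12,13,14,15,24,25,26,27,28,29,30,31): 1⊕0⊕1⊕1⊕0⊕0⊕0⊕0⊕0⊕1⊕1⊕0⊕0⊕1⊕1⊕1 = 0
s16 (pos 16,17,18,19,20,21,22,23,24,25,26,27,28,29,30,31): 0⊕0⊕1⊕0⊕0⊕1⊕0⊕0⊕0⊕1⊕1⊕0⊕0⊕1⊕1⊕1 = 1
Syndrome s16…s1 = 10001 → error at position 17.
Flip position 17: 1011010101100000010010001100111 → 1011010101100000110010001100111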